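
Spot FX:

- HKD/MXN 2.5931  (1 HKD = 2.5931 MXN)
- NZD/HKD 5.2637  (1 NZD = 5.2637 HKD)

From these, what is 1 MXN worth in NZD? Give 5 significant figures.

1 MXN ÷ 2.5931 = 0.385639 HKD
0.385639 HKD ÷ 5.2637 = 0.0732638 NZD

MXN/NZD = 0.073264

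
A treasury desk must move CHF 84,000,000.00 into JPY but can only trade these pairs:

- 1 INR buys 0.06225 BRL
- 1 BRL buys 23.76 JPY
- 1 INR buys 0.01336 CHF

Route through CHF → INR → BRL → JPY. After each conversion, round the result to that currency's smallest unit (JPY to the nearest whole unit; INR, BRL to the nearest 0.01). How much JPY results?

CHF 84,000,000.00 ÷ 0.01336 = INR 6,287,425,149.70
INR 6,287,425,149.70 × 0.06225 = BRL 391,392,215.57
BRL 391,392,215.57 × 23.76 = JPY 9,299,479,042

JPY 9,299,479,042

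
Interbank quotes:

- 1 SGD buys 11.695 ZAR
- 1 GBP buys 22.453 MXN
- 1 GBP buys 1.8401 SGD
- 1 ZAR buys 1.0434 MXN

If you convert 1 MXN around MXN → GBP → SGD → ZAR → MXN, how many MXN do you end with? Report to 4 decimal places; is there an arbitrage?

1.0000 (no arbitrage)

Around MXN → GBP → SGD → ZAR → MXN: 1 ÷ 22.453 × 1.8401 × 11.695 × 1.0434 = 1.000042
Product ≈ 1 (deviation 0.004%, within rounding noise).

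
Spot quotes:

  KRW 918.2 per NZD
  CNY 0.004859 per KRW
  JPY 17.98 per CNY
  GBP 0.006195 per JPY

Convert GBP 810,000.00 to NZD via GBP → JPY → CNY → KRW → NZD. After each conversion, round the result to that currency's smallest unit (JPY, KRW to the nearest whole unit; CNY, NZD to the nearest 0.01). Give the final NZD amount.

GBP 810,000.00 ÷ 0.006195 = JPY 130,750,605
JPY 130,750,605 ÷ 17.98 = CNY 7,272,002.50
CNY 7,272,002.50 ÷ 0.004859 = KRW 1,496,604,754
KRW 1,496,604,754 ÷ 918.2 = NZD 1,629,933.30

NZD 1,629,933.30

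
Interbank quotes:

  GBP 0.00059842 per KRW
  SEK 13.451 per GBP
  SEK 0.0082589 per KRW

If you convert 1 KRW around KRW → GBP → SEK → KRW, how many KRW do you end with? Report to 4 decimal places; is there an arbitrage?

0.9746 (arbitrage exists)

Around KRW → GBP → SEK → KRW: 1 × 0.00059842 × 13.451 ÷ 0.0082589 = 0.974627
Product < 1; profitable direction is KRW → SEK → GBP → KRW.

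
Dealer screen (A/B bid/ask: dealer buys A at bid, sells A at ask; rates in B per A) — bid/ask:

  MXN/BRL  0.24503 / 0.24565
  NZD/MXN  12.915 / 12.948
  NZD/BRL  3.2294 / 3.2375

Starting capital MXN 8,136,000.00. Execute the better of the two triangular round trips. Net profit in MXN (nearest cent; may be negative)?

Best loop MXN → NZD → BRL → MXN:
MXN 8,136,000.00 ÷ 12.948 (buy NZD at ask) = NZD 628,359.59
NZD 628,359.59 × 3.2294 (sell NZD at bid) = BRL 2,029,224.47
BRL 2,029,224.47 ÷ 0.24565 (buy MXN at ask) = MXN 8,260,632.88

Net profit: MXN 124,632.88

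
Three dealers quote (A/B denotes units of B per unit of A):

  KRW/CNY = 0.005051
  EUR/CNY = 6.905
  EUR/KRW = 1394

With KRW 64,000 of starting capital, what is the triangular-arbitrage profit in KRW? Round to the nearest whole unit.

Profitable loop is KRW → CNY → EUR → KRW:
KRW 64,000 × 0.005051 = CNY 323.26
CNY 323.26 ÷ 6.905 = EUR 46.82
EUR 46.82 × 1394 = KRW 65,261
Profit = KRW 65,261 − KRW 64,000

Profit: KRW 1,261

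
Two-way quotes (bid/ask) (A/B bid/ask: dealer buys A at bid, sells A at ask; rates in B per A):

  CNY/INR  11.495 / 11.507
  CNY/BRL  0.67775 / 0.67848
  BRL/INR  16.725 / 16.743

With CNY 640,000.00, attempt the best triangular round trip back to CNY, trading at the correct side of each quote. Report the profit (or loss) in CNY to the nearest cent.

Net profit: CNY 7,617.57

Best loop CNY → INR → BRL → CNY:
CNY 640,000.00 × 11.495 (sell CNY at bid) = INR 7,356,800.00
INR 7,356,800.00 ÷ 16.743 (buy BRL at ask) = BRL 439,395.57
BRL 439,395.57 ÷ 0.67848 (buy CNY at ask) = CNY 647,617.57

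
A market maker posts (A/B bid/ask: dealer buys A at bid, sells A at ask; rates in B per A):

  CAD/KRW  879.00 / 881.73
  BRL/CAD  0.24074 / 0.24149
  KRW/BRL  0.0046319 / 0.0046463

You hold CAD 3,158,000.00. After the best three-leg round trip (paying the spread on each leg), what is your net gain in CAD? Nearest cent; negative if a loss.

Net profit: CAD 34,053.11

Best loop CAD → BRL → KRW → CAD:
CAD 3,158,000.00 ÷ 0.24149 (buy BRL at ask) = BRL 13,077,146.05
BRL 13,077,146.05 ÷ 0.0046463 (buy KRW at ask) = KRW 2,814,528,991
KRW 2,814,528,991 ÷ 881.73 (buy CAD at ask) = CAD 3,192,053.11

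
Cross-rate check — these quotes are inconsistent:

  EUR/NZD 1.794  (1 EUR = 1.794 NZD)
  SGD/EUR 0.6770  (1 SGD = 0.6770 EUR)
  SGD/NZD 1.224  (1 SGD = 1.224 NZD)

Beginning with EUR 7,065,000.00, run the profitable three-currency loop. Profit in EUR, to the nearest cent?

Profitable loop is EUR → SGD → NZD → EUR:
EUR 7,065,000.00 ÷ 0.6770 = SGD 10,435,745.94
SGD 10,435,745.94 × 1.224 = NZD 12,773,353.03
NZD 12,773,353.03 ÷ 1.794 = EUR 7,120,040.71
Profit = EUR 7,120,040.71 − EUR 7,065,000.00

Profit: EUR 55,040.71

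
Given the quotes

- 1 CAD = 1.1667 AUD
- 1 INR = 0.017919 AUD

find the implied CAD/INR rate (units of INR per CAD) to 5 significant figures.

CAD/INR = 65.110

1 CAD × 1.1667 = 1.1667 AUD
1.1667 AUD ÷ 0.017919 = 65.1097 INR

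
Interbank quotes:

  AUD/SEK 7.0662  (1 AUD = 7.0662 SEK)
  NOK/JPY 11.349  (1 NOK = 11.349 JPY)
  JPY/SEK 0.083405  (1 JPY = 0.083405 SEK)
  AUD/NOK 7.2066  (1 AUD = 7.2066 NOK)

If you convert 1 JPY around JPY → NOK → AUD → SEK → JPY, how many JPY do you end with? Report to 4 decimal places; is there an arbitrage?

1.0359 (arbitrage exists)

Around JPY → NOK → AUD → SEK → JPY: 1 ÷ 11.349 ÷ 7.2066 × 7.0662 ÷ 0.083405 = 1.035871
Product > 1; profitable direction is JPY → NOK → AUD → SEK → JPY.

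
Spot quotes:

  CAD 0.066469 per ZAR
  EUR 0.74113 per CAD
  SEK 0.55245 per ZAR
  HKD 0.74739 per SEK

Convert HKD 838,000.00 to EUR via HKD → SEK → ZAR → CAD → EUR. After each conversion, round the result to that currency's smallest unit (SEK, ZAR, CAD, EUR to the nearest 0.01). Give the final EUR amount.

EUR 99,980.96

HKD 838,000.00 ÷ 0.74739 = SEK 1,121,235.23
SEK 1,121,235.23 ÷ 0.55245 = ZAR 2,029,568.70
ZAR 2,029,568.70 × 0.066469 = CAD 134,903.40
CAD 134,903.40 × 0.74113 = EUR 99,980.96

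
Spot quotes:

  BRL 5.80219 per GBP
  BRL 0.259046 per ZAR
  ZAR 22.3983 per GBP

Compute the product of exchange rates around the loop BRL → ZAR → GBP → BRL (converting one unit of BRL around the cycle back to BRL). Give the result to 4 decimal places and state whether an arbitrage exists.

Around BRL → ZAR → GBP → BRL: 1 ÷ 0.259046 ÷ 22.3983 × 5.80219 = 1.000000
Product ≈ 1 (deviation 0.000%, within rounding noise).

1.0000 (no arbitrage)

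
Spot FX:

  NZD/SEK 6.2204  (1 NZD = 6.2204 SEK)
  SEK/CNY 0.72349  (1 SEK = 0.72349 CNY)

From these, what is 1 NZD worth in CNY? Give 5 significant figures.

1 NZD × 6.2204 = 6.2204 SEK
6.2204 SEK × 0.72349 = 4.5004 CNY

NZD/CNY = 4.5004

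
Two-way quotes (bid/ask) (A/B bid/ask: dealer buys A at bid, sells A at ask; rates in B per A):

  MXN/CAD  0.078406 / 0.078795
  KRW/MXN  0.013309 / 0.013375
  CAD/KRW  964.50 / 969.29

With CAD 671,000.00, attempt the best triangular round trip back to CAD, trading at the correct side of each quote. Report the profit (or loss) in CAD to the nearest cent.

Net profit: CAD 4,335.34

Best loop CAD → KRW → MXN → CAD:
CAD 671,000.00 × 964.50 (sell CAD at bid) = KRW 647,179,500
KRW 647,179,500 × 0.013309 (sell KRW at bid) = MXN 8,613,311.97
MXN 8,613,311.97 × 0.078406 (sell MXN at bid) = CAD 675,335.34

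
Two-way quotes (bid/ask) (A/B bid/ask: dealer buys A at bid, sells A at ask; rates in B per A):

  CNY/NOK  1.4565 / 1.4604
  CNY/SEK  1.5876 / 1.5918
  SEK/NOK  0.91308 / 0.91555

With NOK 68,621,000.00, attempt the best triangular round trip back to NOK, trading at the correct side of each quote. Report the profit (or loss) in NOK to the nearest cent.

Net result: NOK -41,081.56 (no profitable arbitrage after spreads)

Best loop NOK → SEK → CNY → NOK:
NOK 68,621,000.00 ÷ 0.91555 (buy SEK at ask) = SEK 74,950,576.16
SEK 74,950,576.16 ÷ 1.5918 (buy CNY at ask) = CNY 47,085,422.89
CNY 47,085,422.89 × 1.4565 (sell CNY at bid) = NOK 68,579,918.44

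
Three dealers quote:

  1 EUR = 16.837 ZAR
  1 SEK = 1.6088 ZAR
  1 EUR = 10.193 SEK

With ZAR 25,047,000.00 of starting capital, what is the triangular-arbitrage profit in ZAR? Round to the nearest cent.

Profitable loop is ZAR → SEK → EUR → ZAR:
ZAR 25,047,000.00 ÷ 1.6088 = SEK 15,568,746.89
SEK 15,568,746.89 ÷ 10.193 = EUR 1,527,395.95
EUR 1,527,395.95 × 16.837 = ZAR 25,716,765.57
Profit = ZAR 25,716,765.57 − ZAR 25,047,000.00

Profit: ZAR 669,765.57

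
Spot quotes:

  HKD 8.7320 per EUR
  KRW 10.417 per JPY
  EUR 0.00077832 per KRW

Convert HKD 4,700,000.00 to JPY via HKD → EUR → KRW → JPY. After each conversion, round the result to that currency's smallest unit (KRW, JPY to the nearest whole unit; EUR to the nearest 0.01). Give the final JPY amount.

HKD 4,700,000.00 ÷ 8.7320 = EUR 538,250.11
EUR 538,250.11 ÷ 0.00077832 = KRW 691,553,744
KRW 691,553,744 ÷ 10.417 = JPY 66,387,035

JPY 66,387,035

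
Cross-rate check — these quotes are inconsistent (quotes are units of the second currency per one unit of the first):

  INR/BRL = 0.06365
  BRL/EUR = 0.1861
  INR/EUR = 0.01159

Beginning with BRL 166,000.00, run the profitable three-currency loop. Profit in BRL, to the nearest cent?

Profitable loop is BRL → EUR → INR → BRL:
BRL 166,000.00 × 0.1861 = EUR 30,892.60
EUR 30,892.60 ÷ 0.01159 = INR 2,665,452.98
INR 2,665,452.98 × 0.06365 = BRL 169,656.08
Profit = BRL 169,656.08 − BRL 166,000.00

Profit: BRL 3,656.08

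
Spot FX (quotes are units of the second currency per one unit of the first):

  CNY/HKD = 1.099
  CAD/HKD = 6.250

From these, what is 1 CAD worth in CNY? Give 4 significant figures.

1 CAD × 6.250 = 6.25 HKD
6.25 HKD ÷ 1.099 = 5.68699 CNY

CAD/CNY = 5.687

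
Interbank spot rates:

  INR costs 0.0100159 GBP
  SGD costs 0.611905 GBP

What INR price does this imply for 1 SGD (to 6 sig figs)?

1 SGD × 0.611905 = 0.611905 GBP
0.611905 GBP ÷ 0.0100159 = 61.0934 INR

SGD/INR = 61.0934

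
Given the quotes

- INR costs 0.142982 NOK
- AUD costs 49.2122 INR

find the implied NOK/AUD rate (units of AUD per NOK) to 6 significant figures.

1 NOK ÷ 0.142982 = 6.99389 INR
6.99389 INR ÷ 49.2122 = 0.142117 AUD

NOK/AUD = 0.142117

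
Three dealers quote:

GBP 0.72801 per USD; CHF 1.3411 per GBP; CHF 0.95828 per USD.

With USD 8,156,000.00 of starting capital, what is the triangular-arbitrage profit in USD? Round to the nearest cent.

Profit: USD 153,660.88

Profitable loop is USD → GBP → CHF → USD:
USD 8,156,000.00 × 0.72801 = GBP 5,937,649.56
GBP 5,937,649.56 × 1.3411 = CHF 7,962,981.82
CHF 7,962,981.82 ÷ 0.95828 = USD 8,309,660.88
Profit = USD 8,309,660.88 − USD 8,156,000.00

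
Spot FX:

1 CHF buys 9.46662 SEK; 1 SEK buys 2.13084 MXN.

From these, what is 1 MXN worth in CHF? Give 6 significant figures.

MXN/CHF = 0.0495740

1 MXN ÷ 2.13084 = 0.469298 SEK
0.469298 SEK ÷ 9.46662 = 0.049574 CHF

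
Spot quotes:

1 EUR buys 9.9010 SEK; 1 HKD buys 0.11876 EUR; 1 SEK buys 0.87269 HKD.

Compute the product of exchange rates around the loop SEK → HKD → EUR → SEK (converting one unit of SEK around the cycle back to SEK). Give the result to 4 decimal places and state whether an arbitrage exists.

1.0261 (arbitrage exists)

Around SEK → HKD → EUR → SEK: 1 × 0.87269 × 0.11876 × 9.9010 = 1.026146
Product > 1; profitable direction is SEK → HKD → EUR → SEK.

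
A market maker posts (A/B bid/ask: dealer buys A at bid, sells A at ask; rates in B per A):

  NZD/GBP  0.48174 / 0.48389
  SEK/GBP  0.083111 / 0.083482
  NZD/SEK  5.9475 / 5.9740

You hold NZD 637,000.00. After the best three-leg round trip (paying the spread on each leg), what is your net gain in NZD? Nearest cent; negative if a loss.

Best loop NZD → SEK → GBP → NZD:
NZD 637,000.00 × 5.9475 (sell NZD at bid) = SEK 3,788,557.50
SEK 3,788,557.50 × 0.083111 (sell SEK at bid) = GBP 314,870.80
GBP 314,870.80 ÷ 0.48389 (buy NZD at ask) = NZD 650,707.40

Net profit: NZD 13,707.40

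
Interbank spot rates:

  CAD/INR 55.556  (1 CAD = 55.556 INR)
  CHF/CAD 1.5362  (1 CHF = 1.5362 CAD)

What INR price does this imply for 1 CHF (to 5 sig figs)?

CHF/INR = 85.345

1 CHF × 1.5362 = 1.5362 CAD
1.5362 CAD × 55.556 = 85.3451 INR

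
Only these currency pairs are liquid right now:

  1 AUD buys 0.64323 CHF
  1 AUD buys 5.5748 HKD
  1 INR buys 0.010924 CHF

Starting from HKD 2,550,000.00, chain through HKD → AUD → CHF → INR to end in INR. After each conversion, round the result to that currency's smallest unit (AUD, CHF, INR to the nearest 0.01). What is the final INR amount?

HKD 2,550,000.00 ÷ 5.5748 = AUD 457,415.51
AUD 457,415.51 × 0.64323 = CHF 294,223.38
CHF 294,223.38 ÷ 0.010924 = INR 26,933,667.15

INR 26,933,667.15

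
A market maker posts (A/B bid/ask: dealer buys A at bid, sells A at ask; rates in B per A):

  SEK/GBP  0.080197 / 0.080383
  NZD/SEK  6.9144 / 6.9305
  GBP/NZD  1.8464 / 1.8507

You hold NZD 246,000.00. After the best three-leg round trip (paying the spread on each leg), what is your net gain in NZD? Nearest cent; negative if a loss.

Best loop NZD → SEK → GBP → NZD:
NZD 246,000.00 × 6.9144 (sell NZD at bid) = SEK 1,700,942.40
SEK 1,700,942.40 × 0.080197 (sell SEK at bid) = GBP 136,410.48
GBP 136,410.48 × 1.8464 (sell GBP at bid) = NZD 251,868.31

Net profit: NZD 5,868.31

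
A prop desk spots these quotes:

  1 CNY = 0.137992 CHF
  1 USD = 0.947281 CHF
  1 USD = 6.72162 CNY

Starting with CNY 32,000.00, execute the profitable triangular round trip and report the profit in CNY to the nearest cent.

Profitable loop is CNY → USD → CHF → CNY:
CNY 32,000.00 ÷ 6.72162 = USD 4,760.76
USD 4,760.76 × 0.947281 = CHF 4,509.77
CHF 4,509.77 ÷ 0.137992 = CNY 32,681.42
Profit = CNY 32,681.42 − CNY 32,000.00

Profit: CNY 681.42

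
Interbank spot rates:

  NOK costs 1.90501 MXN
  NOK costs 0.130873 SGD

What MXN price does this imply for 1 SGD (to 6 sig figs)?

1 SGD ÷ 0.130873 = 7.641 NOK
7.641 NOK × 1.90501 = 14.5562 MXN

SGD/MXN = 14.5562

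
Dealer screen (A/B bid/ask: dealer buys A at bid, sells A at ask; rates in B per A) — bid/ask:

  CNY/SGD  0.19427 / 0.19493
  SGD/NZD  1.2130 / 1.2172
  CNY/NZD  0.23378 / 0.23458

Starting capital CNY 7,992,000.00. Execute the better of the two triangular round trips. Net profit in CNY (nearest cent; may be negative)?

Best loop CNY → SGD → NZD → CNY:
CNY 7,992,000.00 × 0.19427 (sell CNY at bid) = SGD 1,552,605.84
SGD 1,552,605.84 × 1.2130 (sell SGD at bid) = NZD 1,883,310.88
NZD 1,883,310.88 ÷ 0.23458 (buy CNY at ask) = CNY 8,028,437.56

Net profit: CNY 36,437.56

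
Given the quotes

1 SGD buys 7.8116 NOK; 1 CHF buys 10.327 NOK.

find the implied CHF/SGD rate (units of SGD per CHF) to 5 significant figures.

CHF/SGD = 1.3220

1 CHF × 10.327 = 10.327 NOK
10.327 NOK ÷ 7.8116 = 1.32201 SGD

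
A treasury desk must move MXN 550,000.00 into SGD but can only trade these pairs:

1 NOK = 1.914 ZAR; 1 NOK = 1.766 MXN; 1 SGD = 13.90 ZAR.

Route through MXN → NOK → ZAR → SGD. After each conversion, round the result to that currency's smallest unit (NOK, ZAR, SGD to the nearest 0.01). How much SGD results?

MXN 550,000.00 ÷ 1.766 = NOK 311,438.28
NOK 311,438.28 × 1.914 = ZAR 596,092.87
ZAR 596,092.87 ÷ 13.90 = SGD 42,884.38

SGD 42,884.38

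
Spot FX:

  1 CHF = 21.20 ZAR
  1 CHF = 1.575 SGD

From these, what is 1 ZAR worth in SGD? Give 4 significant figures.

1 ZAR ÷ 21.20 = 0.0471698 CHF
0.0471698 CHF × 1.575 = 0.0742925 SGD

ZAR/SGD = 0.07429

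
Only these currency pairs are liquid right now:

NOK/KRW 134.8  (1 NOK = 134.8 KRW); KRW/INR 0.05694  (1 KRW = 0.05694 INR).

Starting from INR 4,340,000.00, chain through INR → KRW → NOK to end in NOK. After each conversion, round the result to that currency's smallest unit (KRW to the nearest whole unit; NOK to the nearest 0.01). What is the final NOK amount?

INR 4,340,000.00 ÷ 0.05694 = KRW 76,220,583
KRW 76,220,583 ÷ 134.8 = NOK 565,434.59

NOK 565,434.59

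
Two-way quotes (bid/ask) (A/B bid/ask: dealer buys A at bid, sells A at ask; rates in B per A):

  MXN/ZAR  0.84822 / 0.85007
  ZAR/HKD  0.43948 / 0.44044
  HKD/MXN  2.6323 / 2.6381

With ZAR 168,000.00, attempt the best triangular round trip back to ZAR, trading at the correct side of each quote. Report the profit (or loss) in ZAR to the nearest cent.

Net profit: ZAR 2,089.14

Best loop ZAR → MXN → HKD → ZAR:
ZAR 168,000.00 ÷ 0.85007 (buy MXN at ask) = MXN 197,630.78
MXN 197,630.78 ÷ 2.6381 (buy HKD at ask) = HKD 74,914.06
HKD 74,914.06 ÷ 0.44044 (buy ZAR at ask) = ZAR 170,089.14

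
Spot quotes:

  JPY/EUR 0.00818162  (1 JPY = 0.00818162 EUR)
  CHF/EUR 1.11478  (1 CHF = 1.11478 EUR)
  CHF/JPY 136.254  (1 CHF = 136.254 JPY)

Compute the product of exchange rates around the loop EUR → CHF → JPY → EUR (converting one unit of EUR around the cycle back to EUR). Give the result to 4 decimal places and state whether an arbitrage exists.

Around EUR → CHF → JPY → EUR: 1 ÷ 1.11478 × 136.254 × 0.00818162 = 0.999999
Product ≈ 1 (deviation 0.000%, within rounding noise).

1.0000 (no arbitrage)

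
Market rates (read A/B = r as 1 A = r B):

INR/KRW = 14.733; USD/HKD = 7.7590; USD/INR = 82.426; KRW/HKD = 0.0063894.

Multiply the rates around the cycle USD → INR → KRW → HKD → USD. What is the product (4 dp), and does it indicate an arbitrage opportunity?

Around USD → INR → KRW → HKD → USD: 1 × 82.426 × 14.733 × 0.0063894 ÷ 7.7590 = 1.000022
Product ≈ 1 (deviation 0.002%, within rounding noise).

1.0000 (no arbitrage)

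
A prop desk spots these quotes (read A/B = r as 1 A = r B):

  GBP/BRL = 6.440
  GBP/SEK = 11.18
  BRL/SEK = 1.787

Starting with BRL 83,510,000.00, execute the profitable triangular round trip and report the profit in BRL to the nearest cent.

Profit: BRL 2,452,116.53

Profitable loop is BRL → SEK → GBP → BRL:
BRL 83,510,000.00 × 1.787 = SEK 149,232,370.00
SEK 149,232,370.00 ÷ 11.18 = GBP 13,348,154.74
GBP 13,348,154.74 × 6.440 = BRL 85,962,116.53
Profit = BRL 85,962,116.53 − BRL 83,510,000.00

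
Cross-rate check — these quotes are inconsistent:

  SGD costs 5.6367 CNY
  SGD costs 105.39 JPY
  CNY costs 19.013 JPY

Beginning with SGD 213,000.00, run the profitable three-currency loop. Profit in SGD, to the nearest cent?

Profit: SGD 3,598.66

Profitable loop is SGD → CNY → JPY → SGD:
SGD 213,000.00 × 5.6367 = CNY 1,200,617.10
CNY 1,200,617.10 × 19.013 = JPY 22,827,333
JPY 22,827,333 ÷ 105.39 = SGD 216,598.66
Profit = SGD 216,598.66 − SGD 213,000.00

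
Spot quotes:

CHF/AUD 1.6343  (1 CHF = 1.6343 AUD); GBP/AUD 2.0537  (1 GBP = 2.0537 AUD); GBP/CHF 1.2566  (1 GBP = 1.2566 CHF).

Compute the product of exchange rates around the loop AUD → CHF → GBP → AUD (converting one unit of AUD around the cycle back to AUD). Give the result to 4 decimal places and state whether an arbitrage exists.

Around AUD → CHF → GBP → AUD: 1 ÷ 1.6343 ÷ 1.2566 × 2.0537 = 1.000019
Product ≈ 1 (deviation 0.002%, within rounding noise).

1.0000 (no arbitrage)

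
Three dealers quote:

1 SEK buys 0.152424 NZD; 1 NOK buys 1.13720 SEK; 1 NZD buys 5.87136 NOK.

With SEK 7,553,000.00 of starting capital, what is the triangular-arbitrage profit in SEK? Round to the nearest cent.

Profit: SEK 133,849.89

Profitable loop is SEK → NZD → NOK → SEK:
SEK 7,553,000.00 × 0.152424 = NZD 1,151,258.47
NZD 1,151,258.47 × 5.87136 = NOK 6,759,452.94
NOK 6,759,452.94 × 1.13720 = SEK 7,686,849.89
Profit = SEK 7,686,849.89 − SEK 7,553,000.00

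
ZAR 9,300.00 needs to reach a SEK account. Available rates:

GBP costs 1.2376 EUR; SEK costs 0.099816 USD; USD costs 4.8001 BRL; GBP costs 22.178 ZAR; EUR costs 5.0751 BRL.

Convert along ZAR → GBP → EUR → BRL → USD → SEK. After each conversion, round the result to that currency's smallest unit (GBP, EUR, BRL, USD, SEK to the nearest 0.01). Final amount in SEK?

SEK 5,497.01

ZAR 9,300.00 ÷ 22.178 = GBP 419.33
GBP 419.33 × 1.2376 = EUR 518.96
EUR 518.96 × 5.0751 = BRL 2,633.77
BRL 2,633.77 ÷ 4.8001 = USD 548.69
USD 548.69 ÷ 0.099816 = SEK 5,497.01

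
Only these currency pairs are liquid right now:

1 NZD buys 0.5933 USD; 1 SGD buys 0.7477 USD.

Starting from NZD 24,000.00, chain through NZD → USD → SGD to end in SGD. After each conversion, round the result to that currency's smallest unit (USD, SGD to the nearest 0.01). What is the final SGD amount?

SGD 19,044.00

NZD 24,000.00 × 0.5933 = USD 14,239.20
USD 14,239.20 ÷ 0.7477 = SGD 19,044.00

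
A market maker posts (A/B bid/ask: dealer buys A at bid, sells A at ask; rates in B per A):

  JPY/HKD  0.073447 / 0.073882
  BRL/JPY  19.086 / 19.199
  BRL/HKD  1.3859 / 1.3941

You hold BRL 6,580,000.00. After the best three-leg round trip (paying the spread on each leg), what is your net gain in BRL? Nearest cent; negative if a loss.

Net profit: BRL 36,387.73

Best loop BRL → JPY → HKD → BRL:
BRL 6,580,000.00 × 19.086 (sell BRL at bid) = JPY 125,585,880
JPY 125,585,880 × 0.073447 (sell JPY at bid) = HKD 9,223,906.13
HKD 9,223,906.13 ÷ 1.3941 (buy BRL at ask) = BRL 6,616,387.73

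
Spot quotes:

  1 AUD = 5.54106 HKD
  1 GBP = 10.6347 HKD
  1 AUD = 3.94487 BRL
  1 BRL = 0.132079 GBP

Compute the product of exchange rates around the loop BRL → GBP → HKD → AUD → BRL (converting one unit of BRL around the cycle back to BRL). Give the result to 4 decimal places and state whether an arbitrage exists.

Around BRL → GBP → HKD → AUD → BRL: 1 × 0.132079 × 10.6347 ÷ 5.54106 × 3.94487 = 0.999997
Product ≈ 1 (deviation 0.000%, within rounding noise).

1.0000 (no arbitrage)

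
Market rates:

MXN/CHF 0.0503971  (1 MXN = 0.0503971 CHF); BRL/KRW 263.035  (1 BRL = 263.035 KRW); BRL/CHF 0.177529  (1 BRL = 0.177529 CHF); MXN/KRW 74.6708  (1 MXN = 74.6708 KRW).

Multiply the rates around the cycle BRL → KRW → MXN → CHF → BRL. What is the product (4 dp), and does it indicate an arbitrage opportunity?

1.0000 (no arbitrage)

Around BRL → KRW → MXN → CHF → BRL: 1 × 263.035 ÷ 74.6708 × 0.0503971 ÷ 0.177529 = 0.999998
Product ≈ 1 (deviation 0.000%, within rounding noise).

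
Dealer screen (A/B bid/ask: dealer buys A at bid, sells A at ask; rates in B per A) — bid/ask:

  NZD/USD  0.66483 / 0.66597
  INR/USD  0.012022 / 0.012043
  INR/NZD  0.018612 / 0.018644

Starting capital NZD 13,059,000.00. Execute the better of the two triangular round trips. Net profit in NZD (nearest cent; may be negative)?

Best loop NZD → USD → INR → NZD:
NZD 13,059,000.00 × 0.66483 (sell NZD at bid) = USD 8,682,014.97
USD 8,682,014.97 ÷ 0.012043 (buy INR at ask) = INR 720,917,958.15
INR 720,917,958.15 × 0.018612 (sell INR at bid) = NZD 13,417,725.04

Net profit: NZD 358,725.04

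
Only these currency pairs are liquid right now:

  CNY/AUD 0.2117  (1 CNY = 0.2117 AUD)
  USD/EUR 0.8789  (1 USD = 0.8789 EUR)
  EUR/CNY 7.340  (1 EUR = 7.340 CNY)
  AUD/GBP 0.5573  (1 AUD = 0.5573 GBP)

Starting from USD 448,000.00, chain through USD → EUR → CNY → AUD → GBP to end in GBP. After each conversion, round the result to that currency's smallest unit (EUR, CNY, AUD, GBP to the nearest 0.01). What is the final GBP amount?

USD 448,000.00 × 0.8789 = EUR 393,747.20
EUR 393,747.20 × 7.340 = CNY 2,890,104.45
CNY 2,890,104.45 × 0.2117 = AUD 611,835.11
AUD 611,835.11 × 0.5573 = GBP 340,975.71

GBP 340,975.71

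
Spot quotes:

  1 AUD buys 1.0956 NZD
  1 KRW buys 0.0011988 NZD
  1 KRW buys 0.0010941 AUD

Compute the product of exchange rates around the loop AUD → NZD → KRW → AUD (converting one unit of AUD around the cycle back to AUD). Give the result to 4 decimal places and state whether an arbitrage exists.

Around AUD → NZD → KRW → AUD: 1 × 1.0956 ÷ 0.0011988 × 0.0010941 = 0.999913
Product ≈ 1 (deviation 0.009%, within rounding noise).

0.9999 (no arbitrage)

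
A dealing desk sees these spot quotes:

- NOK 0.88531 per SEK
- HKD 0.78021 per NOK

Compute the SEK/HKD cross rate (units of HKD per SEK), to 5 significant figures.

SEK/HKD = 0.69073

1 SEK × 0.88531 = 0.88531 NOK
0.88531 NOK × 0.78021 = 0.690728 HKD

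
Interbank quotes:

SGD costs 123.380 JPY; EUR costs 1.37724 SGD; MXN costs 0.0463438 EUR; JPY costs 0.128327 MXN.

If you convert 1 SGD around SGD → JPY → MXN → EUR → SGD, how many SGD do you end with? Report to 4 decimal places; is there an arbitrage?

1.0106 (arbitrage exists)

Around SGD → JPY → MXN → EUR → SGD: 1 × 123.380 × 0.128327 × 0.0463438 × 1.37724 = 1.010565
Product > 1; profitable direction is SGD → JPY → MXN → EUR → SGD.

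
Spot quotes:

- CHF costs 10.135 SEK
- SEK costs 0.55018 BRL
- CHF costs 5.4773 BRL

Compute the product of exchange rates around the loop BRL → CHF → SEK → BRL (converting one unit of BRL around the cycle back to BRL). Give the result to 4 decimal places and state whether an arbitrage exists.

Around BRL → CHF → SEK → BRL: 1 ÷ 5.4773 × 10.135 × 0.55018 = 1.018033
Product > 1; profitable direction is BRL → CHF → SEK → BRL.

1.0180 (arbitrage exists)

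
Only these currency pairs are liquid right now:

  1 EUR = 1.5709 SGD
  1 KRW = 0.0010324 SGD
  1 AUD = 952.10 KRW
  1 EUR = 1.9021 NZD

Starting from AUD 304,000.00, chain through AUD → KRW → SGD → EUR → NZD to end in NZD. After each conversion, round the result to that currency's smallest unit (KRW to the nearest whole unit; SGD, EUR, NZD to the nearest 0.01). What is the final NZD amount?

NZD 361,816.99

AUD 304,000.00 × 952.10 = KRW 289,438,400
KRW 289,438,400 × 0.0010324 = SGD 298,816.20
SGD 298,816.20 ÷ 1.5709 = EUR 190,219.75
EUR 190,219.75 × 1.9021 = NZD 361,816.99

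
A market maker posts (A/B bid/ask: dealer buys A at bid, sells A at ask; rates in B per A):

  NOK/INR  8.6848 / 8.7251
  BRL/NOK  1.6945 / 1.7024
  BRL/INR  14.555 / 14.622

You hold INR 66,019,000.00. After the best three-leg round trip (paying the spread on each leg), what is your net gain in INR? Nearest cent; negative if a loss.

Net profit: INR 426,191.43

Best loop INR → BRL → NOK → INR:
INR 66,019,000.00 ÷ 14.622 (buy BRL at ask) = BRL 4,515,045.82
BRL 4,515,045.82 × 1.6945 (sell BRL at bid) = NOK 7,650,745.14
NOK 7,650,745.14 × 8.6848 (sell NOK at bid) = INR 66,445,191.43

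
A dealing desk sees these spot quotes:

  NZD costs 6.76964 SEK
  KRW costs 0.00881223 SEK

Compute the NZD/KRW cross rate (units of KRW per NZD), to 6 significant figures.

NZD/KRW = 768.210

1 NZD × 6.76964 = 6.76964 SEK
6.76964 SEK ÷ 0.00881223 = 768.21 KRW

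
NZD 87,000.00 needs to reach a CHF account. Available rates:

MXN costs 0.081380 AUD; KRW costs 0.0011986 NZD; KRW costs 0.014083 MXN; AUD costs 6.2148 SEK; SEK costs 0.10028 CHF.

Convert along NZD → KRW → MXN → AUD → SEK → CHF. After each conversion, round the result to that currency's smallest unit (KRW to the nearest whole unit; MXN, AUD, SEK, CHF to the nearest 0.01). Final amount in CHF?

CHF 51,844.10

NZD 87,000.00 ÷ 0.0011986 = KRW 72,584,682
KRW 72,584,682 × 0.014083 = MXN 1,022,210.08
MXN 1,022,210.08 × 0.081380 = AUD 83,187.46
AUD 83,187.46 × 6.2148 = SEK 516,993.43
SEK 516,993.43 × 0.10028 = CHF 51,844.10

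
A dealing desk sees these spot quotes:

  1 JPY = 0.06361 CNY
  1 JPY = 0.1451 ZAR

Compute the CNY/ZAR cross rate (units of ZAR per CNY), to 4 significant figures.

1 CNY ÷ 0.06361 = 15.7208 JPY
15.7208 JPY × 0.1451 = 2.28109 ZAR

CNY/ZAR = 2.281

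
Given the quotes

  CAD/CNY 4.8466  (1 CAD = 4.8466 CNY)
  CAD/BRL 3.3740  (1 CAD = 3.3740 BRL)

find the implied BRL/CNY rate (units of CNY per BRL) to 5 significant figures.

1 BRL ÷ 3.3740 = 0.296384 CAD
0.296384 CAD × 4.8466 = 1.43646 CNY

BRL/CNY = 1.4365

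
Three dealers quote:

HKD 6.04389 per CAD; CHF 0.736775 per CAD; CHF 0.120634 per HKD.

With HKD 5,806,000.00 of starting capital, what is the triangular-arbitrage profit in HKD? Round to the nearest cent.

Profit: HKD 61,128.94

Profitable loop is HKD → CAD → CHF → HKD:
HKD 5,806,000.00 ÷ 6.04389 = CAD 960,639.59
CAD 960,639.59 × 0.736775 = CHF 707,775.23
CHF 707,775.23 ÷ 0.120634 = HKD 5,867,128.94
Profit = HKD 5,867,128.94 − HKD 5,806,000.00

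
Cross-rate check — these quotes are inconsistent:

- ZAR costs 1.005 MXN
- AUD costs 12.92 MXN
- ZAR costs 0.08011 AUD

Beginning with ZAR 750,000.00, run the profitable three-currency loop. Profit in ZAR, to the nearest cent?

Profit: ZAR 22,403.88

Profitable loop is ZAR → AUD → MXN → ZAR:
ZAR 750,000.00 × 0.08011 = AUD 60,082.50
AUD 60,082.50 × 12.92 = MXN 776,265.90
MXN 776,265.90 ÷ 1.005 = ZAR 772,403.88
Profit = ZAR 772,403.88 − ZAR 750,000.00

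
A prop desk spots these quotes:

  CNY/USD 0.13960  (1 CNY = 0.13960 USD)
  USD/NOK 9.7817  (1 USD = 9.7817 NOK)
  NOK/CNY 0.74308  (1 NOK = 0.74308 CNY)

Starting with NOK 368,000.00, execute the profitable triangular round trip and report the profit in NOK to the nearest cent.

Profit: NOK 5,407.60

Profitable loop is NOK → CNY → USD → NOK:
NOK 368,000.00 × 0.74308 = CNY 273,453.44
CNY 273,453.44 × 0.13960 = USD 38,174.10
USD 38,174.10 × 9.7817 = NOK 373,407.60
Profit = NOK 373,407.60 − NOK 368,000.00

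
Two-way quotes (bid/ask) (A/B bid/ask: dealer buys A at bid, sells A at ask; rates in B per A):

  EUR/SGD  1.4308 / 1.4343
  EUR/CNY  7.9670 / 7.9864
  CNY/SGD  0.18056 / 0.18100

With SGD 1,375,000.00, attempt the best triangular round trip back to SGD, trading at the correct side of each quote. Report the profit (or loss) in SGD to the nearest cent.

Net profit: SGD 4,046.98

Best loop SGD → EUR → CNY → SGD:
SGD 1,375,000.00 ÷ 1.4343 (buy EUR at ask) = EUR 958,655.79
EUR 958,655.79 × 7.9670 (sell EUR at bid) = CNY 7,637,610.68
CNY 7,637,610.68 × 0.18056 (sell CNY at bid) = SGD 1,379,046.98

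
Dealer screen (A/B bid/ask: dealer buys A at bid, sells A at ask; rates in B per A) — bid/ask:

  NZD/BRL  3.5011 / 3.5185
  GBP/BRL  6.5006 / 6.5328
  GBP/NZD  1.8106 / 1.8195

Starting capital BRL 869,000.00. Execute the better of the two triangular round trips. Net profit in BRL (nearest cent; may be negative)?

Net profit: BRL 13,396.15

Best loop BRL → NZD → GBP → BRL:
BRL 869,000.00 ÷ 3.5185 (buy NZD at ask) = NZD 246,980.25
NZD 246,980.25 ÷ 1.8195 (buy GBP at ask) = GBP 135,740.72
GBP 135,740.72 × 6.5006 (sell GBP at bid) = BRL 882,396.15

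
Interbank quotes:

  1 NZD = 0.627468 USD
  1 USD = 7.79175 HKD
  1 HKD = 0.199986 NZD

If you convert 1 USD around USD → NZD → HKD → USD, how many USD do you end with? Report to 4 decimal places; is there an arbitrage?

1.0228 (arbitrage exists)

Around USD → NZD → HKD → USD: 1 ÷ 0.627468 ÷ 0.199986 ÷ 7.79175 = 1.022760
Product > 1; profitable direction is USD → NZD → HKD → USD.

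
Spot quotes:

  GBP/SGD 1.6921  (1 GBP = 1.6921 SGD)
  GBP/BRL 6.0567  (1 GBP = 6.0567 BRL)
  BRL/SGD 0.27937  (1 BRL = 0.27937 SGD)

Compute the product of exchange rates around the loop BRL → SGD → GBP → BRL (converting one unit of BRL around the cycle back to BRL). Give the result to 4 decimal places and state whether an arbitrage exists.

1.0000 (no arbitrage)

Around BRL → SGD → GBP → BRL: 1 × 0.27937 ÷ 1.6921 × 6.0567 = 0.999977
Product ≈ 1 (deviation 0.002%, within rounding noise).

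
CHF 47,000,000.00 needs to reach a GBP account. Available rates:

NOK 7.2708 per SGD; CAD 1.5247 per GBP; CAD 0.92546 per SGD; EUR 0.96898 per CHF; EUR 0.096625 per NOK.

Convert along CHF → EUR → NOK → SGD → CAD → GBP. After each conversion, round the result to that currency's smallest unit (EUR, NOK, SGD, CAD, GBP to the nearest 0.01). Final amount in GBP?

GBP 39,347,234.89

CHF 47,000,000.00 × 0.96898 = EUR 45,542,060.00
EUR 45,542,060.00 ÷ 0.096625 = NOK 471,327,917.21
NOK 471,327,917.21 ÷ 7.2708 = SGD 64,824,767.18
SGD 64,824,767.18 × 0.92546 = CAD 59,992,729.03
CAD 59,992,729.03 ÷ 1.5247 = GBP 39,347,234.89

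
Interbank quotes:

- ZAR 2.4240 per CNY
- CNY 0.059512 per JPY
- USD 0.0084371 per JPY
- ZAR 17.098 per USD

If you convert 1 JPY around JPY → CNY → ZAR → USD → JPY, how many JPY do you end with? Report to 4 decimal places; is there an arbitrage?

Around JPY → CNY → ZAR → USD → JPY: 1 × 0.059512 × 2.4240 ÷ 17.098 ÷ 0.0084371 = 0.999997
Product ≈ 1 (deviation 0.000%, within rounding noise).

1.0000 (no arbitrage)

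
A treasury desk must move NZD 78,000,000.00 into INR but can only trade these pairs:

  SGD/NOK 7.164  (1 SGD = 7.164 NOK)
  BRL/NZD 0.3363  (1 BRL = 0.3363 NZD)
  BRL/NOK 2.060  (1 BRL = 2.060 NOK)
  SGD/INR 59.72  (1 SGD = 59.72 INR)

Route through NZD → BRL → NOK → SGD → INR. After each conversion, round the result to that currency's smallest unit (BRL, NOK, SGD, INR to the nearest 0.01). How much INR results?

INR 3,982,897,937.22

NZD 78,000,000.00 ÷ 0.3363 = BRL 231,935,771.63
BRL 231,935,771.63 × 2.060 = NOK 477,787,689.56
NOK 477,787,689.56 ÷ 7.164 = SGD 66,692,865.66
SGD 66,692,865.66 × 59.72 = INR 3,982,897,937.22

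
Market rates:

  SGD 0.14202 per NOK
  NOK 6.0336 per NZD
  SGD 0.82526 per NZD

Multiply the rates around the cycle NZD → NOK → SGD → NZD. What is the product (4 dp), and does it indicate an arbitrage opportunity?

Around NZD → NOK → SGD → NZD: 1 × 6.0336 × 0.14202 ÷ 0.82526 = 1.038330
Product > 1; profitable direction is NZD → NOK → SGD → NZD.

1.0383 (arbitrage exists)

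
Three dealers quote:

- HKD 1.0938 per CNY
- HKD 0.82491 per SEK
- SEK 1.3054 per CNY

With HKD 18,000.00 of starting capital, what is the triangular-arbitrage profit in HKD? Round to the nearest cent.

Profit: HKD 283.54

Profitable loop is HKD → SEK → CNY → HKD:
HKD 18,000.00 ÷ 0.82491 = SEK 21,820.56
SEK 21,820.56 ÷ 1.3054 = CNY 16,715.61
CNY 16,715.61 × 1.0938 = HKD 18,283.54
Profit = HKD 18,283.54 − HKD 18,000.00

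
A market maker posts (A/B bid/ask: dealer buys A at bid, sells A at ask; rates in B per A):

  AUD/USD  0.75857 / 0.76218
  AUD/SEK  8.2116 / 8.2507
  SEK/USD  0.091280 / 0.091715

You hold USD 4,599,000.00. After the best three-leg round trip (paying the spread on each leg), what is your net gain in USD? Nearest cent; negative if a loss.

Net profit: USD 11,286.41

Best loop USD → SEK → AUD → USD:
USD 4,599,000.00 ÷ 0.091715 (buy SEK at ask) = SEK 50,144,469.28
SEK 50,144,469.28 ÷ 8.2507 (buy AUD at ask) = AUD 6,077,601.81
AUD 6,077,601.81 × 0.75857 (sell AUD at bid) = USD 4,610,286.41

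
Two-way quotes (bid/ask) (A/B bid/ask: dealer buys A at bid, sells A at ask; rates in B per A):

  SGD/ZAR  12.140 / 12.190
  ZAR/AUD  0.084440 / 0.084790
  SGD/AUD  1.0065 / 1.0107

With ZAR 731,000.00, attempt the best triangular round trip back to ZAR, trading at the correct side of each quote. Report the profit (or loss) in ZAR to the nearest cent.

Net profit: ZAR 10,416.12

Best loop ZAR → AUD → SGD → ZAR:
ZAR 731,000.00 × 0.084440 (sell ZAR at bid) = AUD 61,725.64
AUD 61,725.64 ÷ 1.0107 (buy SGD at ask) = SGD 61,072.17
SGD 61,072.17 × 12.140 (sell SGD at bid) = ZAR 741,416.12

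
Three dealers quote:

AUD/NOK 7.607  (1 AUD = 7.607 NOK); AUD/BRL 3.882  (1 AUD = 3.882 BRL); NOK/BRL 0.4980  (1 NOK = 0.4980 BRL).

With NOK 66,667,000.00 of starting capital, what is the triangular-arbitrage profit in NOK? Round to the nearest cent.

Profit: NOK 1,649,197.35

Profitable loop is NOK → AUD → BRL → NOK:
NOK 66,667,000.00 ÷ 7.607 = AUD 8,763,901.67
AUD 8,763,901.67 × 3.882 = BRL 34,021,466.28
BRL 34,021,466.28 ÷ 0.4980 = NOK 68,316,197.35
Profit = NOK 68,316,197.35 − NOK 66,667,000.00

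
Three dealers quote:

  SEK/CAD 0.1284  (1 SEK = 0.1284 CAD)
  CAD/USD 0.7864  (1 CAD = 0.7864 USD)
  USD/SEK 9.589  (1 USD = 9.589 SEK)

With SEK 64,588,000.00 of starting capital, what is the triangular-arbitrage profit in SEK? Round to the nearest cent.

Profitable loop is SEK → USD → CAD → SEK:
SEK 64,588,000.00 ÷ 9.589 = USD 6,735,634.58
USD 6,735,634.58 ÷ 0.7864 = CAD 8,565,150.79
CAD 8,565,150.79 ÷ 0.1284 = SEK 66,706,781.85
Profit = SEK 66,706,781.85 − SEK 64,588,000.00

Profit: SEK 2,118,781.85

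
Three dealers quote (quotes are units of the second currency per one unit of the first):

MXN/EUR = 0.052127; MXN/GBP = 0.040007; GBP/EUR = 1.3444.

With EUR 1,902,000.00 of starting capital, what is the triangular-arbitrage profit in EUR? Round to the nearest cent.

Profit: EUR 60,511.78

Profitable loop is EUR → MXN → GBP → EUR:
EUR 1,902,000.00 ÷ 0.052127 = MXN 36,487,808.62
MXN 36,487,808.62 × 0.040007 = GBP 1,459,767.76
GBP 1,459,767.76 × 1.3444 = EUR 1,962,511.78
Profit = EUR 1,962,511.78 − EUR 1,902,000.00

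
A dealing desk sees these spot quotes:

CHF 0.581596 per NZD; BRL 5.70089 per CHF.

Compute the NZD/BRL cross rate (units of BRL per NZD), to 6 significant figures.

1 NZD × 0.581596 = 0.581596 CHF
0.581596 CHF × 5.70089 = 3.31561 BRL

NZD/BRL = 3.31561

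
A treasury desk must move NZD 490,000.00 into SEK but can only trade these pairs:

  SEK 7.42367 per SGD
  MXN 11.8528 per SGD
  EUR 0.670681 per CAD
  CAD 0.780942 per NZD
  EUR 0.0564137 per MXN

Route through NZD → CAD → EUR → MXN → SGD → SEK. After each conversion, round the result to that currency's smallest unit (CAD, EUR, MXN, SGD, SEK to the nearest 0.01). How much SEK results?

NZD 490,000.00 × 0.780942 = CAD 382,661.58
CAD 382,661.58 × 0.670681 = EUR 256,643.85
EUR 256,643.85 ÷ 0.0564137 = MXN 4,549,317.81
MXN 4,549,317.81 ÷ 11.8528 = SGD 383,817.98
SGD 383,817.98 × 7.42367 = SEK 2,849,338.02

SEK 2,849,338.02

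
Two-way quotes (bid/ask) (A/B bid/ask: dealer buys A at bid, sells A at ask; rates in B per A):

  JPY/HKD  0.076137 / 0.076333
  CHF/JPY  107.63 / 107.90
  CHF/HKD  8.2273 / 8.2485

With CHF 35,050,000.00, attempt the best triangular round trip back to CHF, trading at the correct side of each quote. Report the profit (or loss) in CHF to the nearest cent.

Best loop CHF → HKD → JPY → CHF:
CHF 35,050,000.00 × 8.2273 (sell CHF at bid) = HKD 288,366,865.00
HKD 288,366,865.00 ÷ 0.076333 (buy JPY at ask) = JPY 3,777,748,353
JPY 3,777,748,353 ÷ 107.90 (buy CHF at ask) = CHF 35,011,569.53

Net result: CHF -38,430.47 (no profitable arbitrage after spreads)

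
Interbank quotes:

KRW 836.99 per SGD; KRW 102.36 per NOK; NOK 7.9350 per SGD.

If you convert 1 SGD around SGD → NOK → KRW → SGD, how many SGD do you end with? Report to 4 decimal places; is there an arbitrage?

Around SGD → NOK → KRW → SGD: 1 × 7.9350 × 102.36 ÷ 836.99 = 0.970414
Product < 1; profitable direction is SGD → KRW → NOK → SGD.

0.9704 (arbitrage exists)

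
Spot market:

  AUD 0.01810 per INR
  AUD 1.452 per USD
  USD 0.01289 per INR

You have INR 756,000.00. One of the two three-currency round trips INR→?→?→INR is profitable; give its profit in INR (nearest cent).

Profitable loop is INR → USD → AUD → INR:
INR 756,000.00 × 0.01289 = USD 9,744.84
USD 9,744.84 × 1.452 = AUD 14,149.51
AUD 14,149.51 ÷ 0.01810 = INR 781,740.76
Profit = INR 781,740.76 − INR 756,000.00

Profit: INR 25,740.76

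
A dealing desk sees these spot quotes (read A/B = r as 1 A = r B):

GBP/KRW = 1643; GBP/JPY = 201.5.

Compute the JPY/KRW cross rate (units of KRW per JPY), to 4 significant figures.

JPY/KRW = 8.154

1 JPY ÷ 201.5 = 0.00496278 GBP
0.00496278 GBP × 1643 = 8.15385 KRW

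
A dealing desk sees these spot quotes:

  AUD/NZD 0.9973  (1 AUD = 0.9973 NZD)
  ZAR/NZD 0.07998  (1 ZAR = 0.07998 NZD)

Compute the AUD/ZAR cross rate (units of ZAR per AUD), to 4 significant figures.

AUD/ZAR = 12.47

1 AUD × 0.9973 = 0.9973 NZD
0.9973 NZD ÷ 0.07998 = 12.4694 ZAR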